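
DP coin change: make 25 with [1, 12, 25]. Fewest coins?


dp[0]=0; dp[i]=1+min(dp[i-c] for c in coins)
...dp[20]=9, dp[21]=10, dp[22]=11, dp[23]=12, dp[24]=2, dp[25]=1
Minimum coins for 25 = 1


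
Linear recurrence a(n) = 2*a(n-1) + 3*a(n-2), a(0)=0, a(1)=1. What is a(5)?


Build bottom-up:
...a(3)=7, a(4)=20, a(5)=2*20+3*7=61


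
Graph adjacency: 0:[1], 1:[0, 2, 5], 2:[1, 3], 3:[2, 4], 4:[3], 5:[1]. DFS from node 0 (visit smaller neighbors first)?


DFS stack-based: start with [0]
Visit order: [0, 1, 2, 3, 4, 5]


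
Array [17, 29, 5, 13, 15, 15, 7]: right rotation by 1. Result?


Right rotate by 1: [7, 17, 29, 5, 13, 15, 15]


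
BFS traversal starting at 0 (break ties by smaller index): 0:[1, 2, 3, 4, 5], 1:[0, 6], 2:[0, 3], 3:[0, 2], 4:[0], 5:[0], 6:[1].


BFS queue: start with [0]
Visit order: [0, 1, 2, 3, 4, 5, 6]


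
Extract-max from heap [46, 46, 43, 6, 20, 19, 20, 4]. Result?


Max = 46
Replace root with last, heapify down
Resulting heap: [46, 20, 43, 6, 4, 19, 20]


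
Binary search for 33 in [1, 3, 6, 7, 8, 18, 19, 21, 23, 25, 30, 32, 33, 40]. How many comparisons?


Search for 33:
[0,13] mid=6 arr[6]=19
[7,13] mid=10 arr[10]=30
[11,13] mid=12 arr[12]=33
Total: 3 comparisons


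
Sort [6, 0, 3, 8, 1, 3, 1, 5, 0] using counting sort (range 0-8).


Count array: [2, 2, 0, 2, 0, 1, 1, 0, 1]
Reconstruct: [0, 0, 1, 1, 3, 3, 5, 6, 8]


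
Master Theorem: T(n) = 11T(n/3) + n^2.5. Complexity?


a=11, b=3, c=2.5. log_3(11)=2.183 < c=2.5. Case 3: O(n^c) = O(n^2.500)
Complexity: O(n^2.500)


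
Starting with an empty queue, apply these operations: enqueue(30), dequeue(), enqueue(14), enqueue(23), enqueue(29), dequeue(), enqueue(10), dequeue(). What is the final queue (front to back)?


enqueue(30) -> [30]
dequeue() returns 30 -> []
enqueue(14) -> [14]
enqueue(23) -> [14, 23]
enqueue(29) -> [14, 23, 29]
dequeue() returns 14 -> [23, 29]
enqueue(10) -> [23, 29, 10]
dequeue() returns 23 -> [29, 10]
Final queue (front to back): [29, 10]


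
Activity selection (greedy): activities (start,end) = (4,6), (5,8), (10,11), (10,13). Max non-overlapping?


Greedy: pick earliest-ending, then skip overlaps.
Selected (2 activities): [(4, 6), (10, 11)]


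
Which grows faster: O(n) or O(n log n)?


linear grows slower than linearithmic
O(n) is asymptotically smaller; O(n log n) grows faster


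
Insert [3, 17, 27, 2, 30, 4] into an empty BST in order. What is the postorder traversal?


Root = 3; build tree by BST insertion.
Postorder traversal: [2, 4, 30, 27, 17, 3]


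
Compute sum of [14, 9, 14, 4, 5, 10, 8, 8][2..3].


Prefix sums: [0, 14, 23, 37, 41, 46, 56, 64, 72]
Sum[2..3] = prefix[4] - prefix[2] = 41 - 23 = 18


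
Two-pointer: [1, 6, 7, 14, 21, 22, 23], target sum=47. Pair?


Two pointers: lo=0, hi=6
No pair sums to 47


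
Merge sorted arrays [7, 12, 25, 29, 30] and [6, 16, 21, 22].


Compare heads, take smaller each step.
Merged: [6, 7, 12, 16, 21, 22, 25, 29, 30]


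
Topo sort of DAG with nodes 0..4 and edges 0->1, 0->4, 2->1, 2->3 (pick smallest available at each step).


Kahn's algorithm, process smallest node first
Order: [0, 2, 1, 3, 4]


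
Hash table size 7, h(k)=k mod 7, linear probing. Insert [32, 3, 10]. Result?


Insertions: 32->slot 4; 3->slot 3; 10->slot 5
Table: [None, None, None, 3, 32, 10, None]


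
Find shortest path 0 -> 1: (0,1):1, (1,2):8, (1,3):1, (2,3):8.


Dijkstra from 0:
Distances: {0: 0, 1: 1, 2: 9, 3: 2}
Shortest distance to 1 = 1, path = [0, 1]


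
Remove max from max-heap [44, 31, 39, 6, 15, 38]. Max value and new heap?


Max = 44
Replace root with last, heapify down
Resulting heap: [39, 31, 38, 6, 15]


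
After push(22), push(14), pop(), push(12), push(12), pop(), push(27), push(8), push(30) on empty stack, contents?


push(22) -> [22]
push(14) -> [22, 14]
pop() returns 14 -> [22]
push(12) -> [22, 12]
push(12) -> [22, 12, 12]
pop() returns 12 -> [22, 12]
push(27) -> [22, 12, 27]
push(8) -> [22, 12, 27, 8]
push(30) -> [22, 12, 27, 8, 30]
Final stack (bottom to top): [22, 12, 27, 8, 30]


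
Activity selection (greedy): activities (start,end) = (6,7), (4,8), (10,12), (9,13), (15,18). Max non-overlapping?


Greedy: pick earliest-ending, then skip overlaps.
Selected (3 activities): [(6, 7), (10, 12), (15, 18)]


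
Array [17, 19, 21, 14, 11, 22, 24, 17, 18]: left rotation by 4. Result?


Left rotate by 4: [11, 22, 24, 17, 18, 17, 19, 21, 14]


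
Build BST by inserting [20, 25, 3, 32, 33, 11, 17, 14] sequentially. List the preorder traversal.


Root = 20; build tree by BST insertion.
Preorder traversal: [20, 3, 11, 17, 14, 25, 32, 33]


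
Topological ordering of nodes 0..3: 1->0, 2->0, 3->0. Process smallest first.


Kahn's algorithm, process smallest node first
Order: [1, 2, 3, 0]


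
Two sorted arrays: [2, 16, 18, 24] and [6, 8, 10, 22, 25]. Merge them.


Compare heads, take smaller each step.
Merged: [2, 6, 8, 10, 16, 18, 22, 24, 25]


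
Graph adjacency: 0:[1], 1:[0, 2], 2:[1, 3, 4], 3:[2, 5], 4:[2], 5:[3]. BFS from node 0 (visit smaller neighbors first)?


BFS queue: start with [0]
Visit order: [0, 1, 2, 3, 4, 5]


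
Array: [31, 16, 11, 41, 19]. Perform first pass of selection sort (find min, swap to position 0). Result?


After one pass: [11, 16, 31, 41, 19]


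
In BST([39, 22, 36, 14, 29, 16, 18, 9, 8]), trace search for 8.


BST root = 39
Search for 8: compare at each node
Path: [39, 22, 14, 9, 8]


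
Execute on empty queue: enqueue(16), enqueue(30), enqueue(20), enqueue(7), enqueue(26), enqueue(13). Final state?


enqueue(16) -> [16]
enqueue(30) -> [16, 30]
enqueue(20) -> [16, 30, 20]
enqueue(7) -> [16, 30, 20, 7]
enqueue(26) -> [16, 30, 20, 7, 26]
enqueue(13) -> [16, 30, 20, 7, 26, 13]
Final queue (front to back): [16, 30, 20, 7, 26, 13]


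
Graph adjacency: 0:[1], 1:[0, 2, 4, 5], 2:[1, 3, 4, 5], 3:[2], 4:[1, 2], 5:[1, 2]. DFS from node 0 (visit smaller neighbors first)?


DFS stack-based: start with [0]
Visit order: [0, 1, 2, 3, 4, 5]


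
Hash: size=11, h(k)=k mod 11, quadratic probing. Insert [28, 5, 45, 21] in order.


Insertions: 28->slot 6; 5->slot 5; 45->slot 1; 21->slot 10
Table: [None, 45, None, None, None, 5, 28, None, None, None, 21]


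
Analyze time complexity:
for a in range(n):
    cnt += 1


Per nesting level: O(n) = O(n)
Complexity: O(n)


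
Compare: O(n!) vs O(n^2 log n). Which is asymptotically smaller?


n^2 log n grows slower than factorial
O(n^2 log n) is asymptotically smaller; O(n!) grows faster


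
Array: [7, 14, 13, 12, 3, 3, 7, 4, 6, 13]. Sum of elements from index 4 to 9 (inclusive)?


Prefix sums: [0, 7, 21, 34, 46, 49, 52, 59, 63, 69, 82]
Sum[4..9] = prefix[10] - prefix[4] = 82 - 46 = 36


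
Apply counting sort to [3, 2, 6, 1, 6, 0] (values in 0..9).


Count array: [1, 1, 1, 1, 0, 0, 2, 0, 0, 0]
Reconstruct: [0, 1, 2, 3, 6, 6]


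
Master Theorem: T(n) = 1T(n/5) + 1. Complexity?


a=1, b=5, c=0. log_5(1)=0 = c=0. Case 2: O(n^c log n) = O(log n)
Complexity: O(log n)


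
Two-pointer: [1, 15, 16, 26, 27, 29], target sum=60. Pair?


Two pointers: lo=0, hi=5
No pair sums to 60


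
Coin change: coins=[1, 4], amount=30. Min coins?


dp[0]=0; dp[i]=1+min(dp[i-c] for c in coins)
...dp[25]=7, dp[26]=8, dp[27]=9, dp[28]=7, dp[29]=8, dp[30]=9
Minimum coins for 30 = 9


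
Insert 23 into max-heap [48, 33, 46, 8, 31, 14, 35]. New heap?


Append 23: [48, 33, 46, 8, 31, 14, 35, 23]
Bubble up: swap idx 7(23) with idx 3(8)
Result: [48, 33, 46, 23, 31, 14, 35, 8]


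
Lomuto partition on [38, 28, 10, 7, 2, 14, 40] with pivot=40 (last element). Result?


Elements <= 40 go left of pivot.
Result: [38, 28, 10, 7, 2, 14, 40], pivot at index 6


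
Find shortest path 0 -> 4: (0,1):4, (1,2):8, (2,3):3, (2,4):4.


Dijkstra from 0:
Distances: {0: 0, 1: 4, 2: 12, 3: 15, 4: 16}
Shortest distance to 4 = 16, path = [0, 1, 2, 4]


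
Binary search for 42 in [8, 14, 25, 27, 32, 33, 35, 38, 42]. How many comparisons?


Search for 42:
[0,8] mid=4 arr[4]=32
[5,8] mid=6 arr[6]=35
[7,8] mid=7 arr[7]=38
[8,8] mid=8 arr[8]=42
Total: 4 comparisons


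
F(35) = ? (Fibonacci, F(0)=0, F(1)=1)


F(n)=F(n-1)+F(n-2)
...F(33)=3524578, F(34)=5702887, F(35)=9227465


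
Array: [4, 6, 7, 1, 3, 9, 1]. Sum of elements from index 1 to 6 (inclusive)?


Prefix sums: [0, 4, 10, 17, 18, 21, 30, 31]
Sum[1..6] = prefix[7] - prefix[1] = 31 - 4 = 27


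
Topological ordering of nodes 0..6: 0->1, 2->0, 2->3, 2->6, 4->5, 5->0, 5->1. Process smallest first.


Kahn's algorithm, process smallest node first
Order: [2, 3, 4, 5, 0, 1, 6]


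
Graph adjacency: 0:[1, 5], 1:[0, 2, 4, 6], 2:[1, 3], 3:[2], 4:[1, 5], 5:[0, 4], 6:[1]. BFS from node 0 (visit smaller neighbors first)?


BFS queue: start with [0]
Visit order: [0, 1, 5, 2, 4, 6, 3]


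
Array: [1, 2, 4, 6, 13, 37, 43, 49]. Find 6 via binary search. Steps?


Search for 6:
[0,7] mid=3 arr[3]=6
Total: 1 comparisons


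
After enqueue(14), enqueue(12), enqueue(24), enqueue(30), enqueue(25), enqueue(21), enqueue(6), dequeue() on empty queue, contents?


enqueue(14) -> [14]
enqueue(12) -> [14, 12]
enqueue(24) -> [14, 12, 24]
enqueue(30) -> [14, 12, 24, 30]
enqueue(25) -> [14, 12, 24, 30, 25]
enqueue(21) -> [14, 12, 24, 30, 25, 21]
enqueue(6) -> [14, 12, 24, 30, 25, 21, 6]
dequeue() returns 14 -> [12, 24, 30, 25, 21, 6]
Final queue (front to back): [12, 24, 30, 25, 21, 6]


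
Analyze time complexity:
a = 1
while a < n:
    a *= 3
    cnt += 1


Per nesting level: O(log n) = O(log n)
Complexity: O(log n)


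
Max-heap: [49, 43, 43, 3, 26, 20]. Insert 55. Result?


Append 55: [49, 43, 43, 3, 26, 20, 55]
Bubble up: swap idx 6(55) with idx 2(43); swap idx 2(55) with idx 0(49)
Result: [55, 43, 49, 3, 26, 20, 43]


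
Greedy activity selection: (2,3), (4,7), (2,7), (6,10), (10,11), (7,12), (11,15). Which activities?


Greedy: pick earliest-ending, then skip overlaps.
Selected (4 activities): [(2, 3), (4, 7), (10, 11), (11, 15)]


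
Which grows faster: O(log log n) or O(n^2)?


double-logarithmic grows slower than quadratic
O(log log n) is asymptotically smaller; O(n^2) grows faster


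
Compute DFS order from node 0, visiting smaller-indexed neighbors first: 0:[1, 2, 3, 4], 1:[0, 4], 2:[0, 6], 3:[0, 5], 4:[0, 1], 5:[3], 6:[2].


DFS stack-based: start with [0]
Visit order: [0, 1, 4, 2, 6, 3, 5]


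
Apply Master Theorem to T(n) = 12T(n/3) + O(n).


a=12, b=3, c=1. log_3(12)=2.262 > c=1. Case 1: O(n^log_b(a)) = O(n^2.262)
Complexity: O(n^2.262)


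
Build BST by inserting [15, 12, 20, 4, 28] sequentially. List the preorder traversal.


Root = 15; build tree by BST insertion.
Preorder traversal: [15, 12, 4, 20, 28]


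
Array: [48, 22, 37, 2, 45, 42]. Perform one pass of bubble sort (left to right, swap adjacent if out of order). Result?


After one pass: [22, 37, 2, 45, 42, 48]


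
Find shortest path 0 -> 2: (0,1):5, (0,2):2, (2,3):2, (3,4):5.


Dijkstra from 0:
Distances: {0: 0, 1: 5, 2: 2, 3: 4, 4: 9}
Shortest distance to 2 = 2, path = [0, 2]


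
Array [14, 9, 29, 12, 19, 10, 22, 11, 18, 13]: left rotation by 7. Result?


Left rotate by 7: [11, 18, 13, 14, 9, 29, 12, 19, 10, 22]


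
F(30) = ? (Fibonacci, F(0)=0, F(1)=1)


F(n)=F(n-1)+F(n-2)
...F(28)=317811, F(29)=514229, F(30)=832040


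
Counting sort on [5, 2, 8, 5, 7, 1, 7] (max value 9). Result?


Count array: [0, 1, 1, 0, 0, 2, 0, 2, 1, 0]
Reconstruct: [1, 2, 5, 5, 7, 7, 8]


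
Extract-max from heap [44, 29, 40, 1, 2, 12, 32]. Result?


Max = 44
Replace root with last, heapify down
Resulting heap: [40, 29, 32, 1, 2, 12]


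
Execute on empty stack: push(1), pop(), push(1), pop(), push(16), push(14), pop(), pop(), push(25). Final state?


push(1) -> [1]
pop() returns 1 -> []
push(1) -> [1]
pop() returns 1 -> []
push(16) -> [16]
push(14) -> [16, 14]
pop() returns 14 -> [16]
pop() returns 16 -> []
push(25) -> [25]
Final stack (bottom to top): [25]


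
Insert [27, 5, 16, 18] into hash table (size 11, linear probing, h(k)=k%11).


Insertions: 27->slot 5; 5->slot 6; 16->slot 7; 18->slot 8
Table: [None, None, None, None, None, 27, 5, 16, 18, None, None]


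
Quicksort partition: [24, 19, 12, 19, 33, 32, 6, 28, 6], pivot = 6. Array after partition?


Elements <= 6 go left of pivot.
Result: [6, 6, 12, 19, 33, 32, 24, 28, 19], pivot at index 1


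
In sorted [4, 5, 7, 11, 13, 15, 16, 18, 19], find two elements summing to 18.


Two pointers: lo=0, hi=8
Found pair: (5, 13) summing to 18


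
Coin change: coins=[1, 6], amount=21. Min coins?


dp[0]=0; dp[i]=1+min(dp[i-c] for c in coins)
...dp[16]=6, dp[17]=7, dp[18]=3, dp[19]=4, dp[20]=5, dp[21]=6
Minimum coins for 21 = 6


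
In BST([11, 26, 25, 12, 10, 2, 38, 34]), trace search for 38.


BST root = 11
Search for 38: compare at each node
Path: [11, 26, 38]


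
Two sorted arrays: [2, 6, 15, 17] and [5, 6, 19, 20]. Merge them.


Compare heads, take smaller each step.
Merged: [2, 5, 6, 6, 15, 17, 19, 20]


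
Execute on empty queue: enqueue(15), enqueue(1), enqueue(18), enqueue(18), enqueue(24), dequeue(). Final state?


enqueue(15) -> [15]
enqueue(1) -> [15, 1]
enqueue(18) -> [15, 1, 18]
enqueue(18) -> [15, 1, 18, 18]
enqueue(24) -> [15, 1, 18, 18, 24]
dequeue() returns 15 -> [1, 18, 18, 24]
Final queue (front to back): [1, 18, 18, 24]


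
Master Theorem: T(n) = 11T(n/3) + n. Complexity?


a=11, b=3, c=1. log_3(11)=2.183 > c=1. Case 1: O(n^log_b(a)) = O(n^2.183)
Complexity: O(n^2.183)


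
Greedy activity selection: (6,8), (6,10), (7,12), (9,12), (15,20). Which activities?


Greedy: pick earliest-ending, then skip overlaps.
Selected (3 activities): [(6, 8), (9, 12), (15, 20)]


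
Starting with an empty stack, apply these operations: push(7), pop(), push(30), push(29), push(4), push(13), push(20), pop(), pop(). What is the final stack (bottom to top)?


push(7) -> [7]
pop() returns 7 -> []
push(30) -> [30]
push(29) -> [30, 29]
push(4) -> [30, 29, 4]
push(13) -> [30, 29, 4, 13]
push(20) -> [30, 29, 4, 13, 20]
pop() returns 20 -> [30, 29, 4, 13]
pop() returns 13 -> [30, 29, 4]
Final stack (bottom to top): [30, 29, 4]


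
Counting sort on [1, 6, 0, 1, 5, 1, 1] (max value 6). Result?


Count array: [1, 4, 0, 0, 0, 1, 1]
Reconstruct: [0, 1, 1, 1, 1, 5, 6]


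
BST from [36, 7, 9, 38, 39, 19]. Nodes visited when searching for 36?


BST root = 36
Search for 36: compare at each node
Path: [36]


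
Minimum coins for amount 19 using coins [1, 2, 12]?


dp[0]=0; dp[i]=1+min(dp[i-c] for c in coins)
...dp[14]=2, dp[15]=3, dp[16]=3, dp[17]=4, dp[18]=4, dp[19]=5
Minimum coins for 19 = 5


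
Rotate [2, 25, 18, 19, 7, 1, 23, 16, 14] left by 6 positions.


Left rotate by 6: [23, 16, 14, 2, 25, 18, 19, 7, 1]


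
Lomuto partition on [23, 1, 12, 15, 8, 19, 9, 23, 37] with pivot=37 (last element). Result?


Elements <= 37 go left of pivot.
Result: [23, 1, 12, 15, 8, 19, 9, 23, 37], pivot at index 8


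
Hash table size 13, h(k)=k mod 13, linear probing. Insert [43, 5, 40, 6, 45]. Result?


Insertions: 43->slot 4; 5->slot 5; 40->slot 1; 6->slot 6; 45->slot 7
Table: [None, 40, None, None, 43, 5, 6, 45, None, None, None, None, None]


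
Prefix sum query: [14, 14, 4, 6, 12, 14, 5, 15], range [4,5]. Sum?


Prefix sums: [0, 14, 28, 32, 38, 50, 64, 69, 84]
Sum[4..5] = prefix[6] - prefix[4] = 64 - 38 = 26


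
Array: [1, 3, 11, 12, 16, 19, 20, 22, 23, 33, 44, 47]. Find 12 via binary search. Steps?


Search for 12:
[0,11] mid=5 arr[5]=19
[0,4] mid=2 arr[2]=11
[3,4] mid=3 arr[3]=12
Total: 3 comparisons


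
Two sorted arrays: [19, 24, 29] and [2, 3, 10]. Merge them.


Compare heads, take smaller each step.
Merged: [2, 3, 10, 19, 24, 29]


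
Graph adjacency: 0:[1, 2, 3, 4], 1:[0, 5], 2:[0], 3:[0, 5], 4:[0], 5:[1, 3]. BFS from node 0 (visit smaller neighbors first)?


BFS queue: start with [0]
Visit order: [0, 1, 2, 3, 4, 5]


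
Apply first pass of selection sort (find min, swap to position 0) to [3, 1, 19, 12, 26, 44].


After one pass: [1, 3, 19, 12, 26, 44]


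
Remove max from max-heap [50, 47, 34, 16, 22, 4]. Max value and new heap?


Max = 50
Replace root with last, heapify down
Resulting heap: [47, 22, 34, 16, 4]


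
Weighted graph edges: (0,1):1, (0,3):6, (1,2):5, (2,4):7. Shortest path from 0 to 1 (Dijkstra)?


Dijkstra from 0:
Distances: {0: 0, 1: 1, 2: 6, 3: 6, 4: 13}
Shortest distance to 1 = 1, path = [0, 1]


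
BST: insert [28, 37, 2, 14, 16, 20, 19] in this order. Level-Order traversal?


Root = 28; build tree by BST insertion.
Level-Order traversal: [28, 2, 37, 14, 16, 20, 19]


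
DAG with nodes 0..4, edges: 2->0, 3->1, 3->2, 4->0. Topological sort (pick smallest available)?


Kahn's algorithm, process smallest node first
Order: [3, 1, 2, 4, 0]


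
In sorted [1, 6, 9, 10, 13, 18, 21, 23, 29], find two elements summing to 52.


Two pointers: lo=0, hi=8
Found pair: (23, 29) summing to 52


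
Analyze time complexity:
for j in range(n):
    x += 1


Per nesting level: O(n) = O(n)
Complexity: O(n)


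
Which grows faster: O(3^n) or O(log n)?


logarithmic grows slower than exponential (base 3)
O(log n) is asymptotically smaller; O(3^n) grows faster


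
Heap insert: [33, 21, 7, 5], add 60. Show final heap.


Append 60: [33, 21, 7, 5, 60]
Bubble up: swap idx 4(60) with idx 1(21); swap idx 1(60) with idx 0(33)
Result: [60, 33, 7, 5, 21]


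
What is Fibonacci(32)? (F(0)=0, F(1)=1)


F(n)=F(n-1)+F(n-2)
...F(30)=832040, F(31)=1346269, F(32)=2178309


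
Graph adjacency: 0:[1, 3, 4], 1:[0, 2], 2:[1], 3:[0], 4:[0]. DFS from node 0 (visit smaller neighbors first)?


DFS stack-based: start with [0]
Visit order: [0, 1, 2, 3, 4]


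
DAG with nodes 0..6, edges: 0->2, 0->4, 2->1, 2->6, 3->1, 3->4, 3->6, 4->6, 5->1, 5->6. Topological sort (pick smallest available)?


Kahn's algorithm, process smallest node first
Order: [0, 2, 3, 4, 5, 1, 6]


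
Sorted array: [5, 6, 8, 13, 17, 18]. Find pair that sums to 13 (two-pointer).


Two pointers: lo=0, hi=5
Found pair: (5, 8) summing to 13


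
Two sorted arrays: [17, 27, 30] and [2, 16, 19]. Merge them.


Compare heads, take smaller each step.
Merged: [2, 16, 17, 19, 27, 30]


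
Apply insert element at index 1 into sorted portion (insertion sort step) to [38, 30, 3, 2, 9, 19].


After one pass: [30, 38, 3, 2, 9, 19]


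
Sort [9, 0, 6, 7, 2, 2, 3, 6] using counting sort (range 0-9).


Count array: [1, 0, 2, 1, 0, 0, 2, 1, 0, 1]
Reconstruct: [0, 2, 2, 3, 6, 6, 7, 9]


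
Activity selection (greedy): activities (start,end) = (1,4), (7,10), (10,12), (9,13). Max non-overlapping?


Greedy: pick earliest-ending, then skip overlaps.
Selected (3 activities): [(1, 4), (7, 10), (10, 12)]


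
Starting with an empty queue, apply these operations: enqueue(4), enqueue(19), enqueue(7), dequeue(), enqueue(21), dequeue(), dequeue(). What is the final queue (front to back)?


enqueue(4) -> [4]
enqueue(19) -> [4, 19]
enqueue(7) -> [4, 19, 7]
dequeue() returns 4 -> [19, 7]
enqueue(21) -> [19, 7, 21]
dequeue() returns 19 -> [7, 21]
dequeue() returns 7 -> [21]
Final queue (front to back): [21]


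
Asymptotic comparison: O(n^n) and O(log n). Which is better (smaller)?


logarithmic grows slower than n^n
O(log n) is asymptotically smaller; O(n^n) grows faster


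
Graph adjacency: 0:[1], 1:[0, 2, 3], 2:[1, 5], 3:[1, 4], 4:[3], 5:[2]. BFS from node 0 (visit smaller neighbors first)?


BFS queue: start with [0]
Visit order: [0, 1, 2, 3, 5, 4]


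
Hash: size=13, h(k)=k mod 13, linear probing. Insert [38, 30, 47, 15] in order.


Insertions: 38->slot 12; 30->slot 4; 47->slot 8; 15->slot 2
Table: [None, None, 15, None, 30, None, None, None, 47, None, None, None, 38]


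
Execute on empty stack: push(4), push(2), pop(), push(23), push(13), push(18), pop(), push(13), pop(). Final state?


push(4) -> [4]
push(2) -> [4, 2]
pop() returns 2 -> [4]
push(23) -> [4, 23]
push(13) -> [4, 23, 13]
push(18) -> [4, 23, 13, 18]
pop() returns 18 -> [4, 23, 13]
push(13) -> [4, 23, 13, 13]
pop() returns 13 -> [4, 23, 13]
Final stack (bottom to top): [4, 23, 13]


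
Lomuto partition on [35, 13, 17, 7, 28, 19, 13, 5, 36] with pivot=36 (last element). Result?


Elements <= 36 go left of pivot.
Result: [35, 13, 17, 7, 28, 19, 13, 5, 36], pivot at index 8


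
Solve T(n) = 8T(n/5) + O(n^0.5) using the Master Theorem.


a=8, b=5, c=0.5. log_5(8)=1.292 > c=0.5. Case 1: O(n^log_b(a)) = O(n^1.292)
Complexity: O(n^1.292)


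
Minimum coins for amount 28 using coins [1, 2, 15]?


dp[0]=0; dp[i]=1+min(dp[i-c] for c in coins)
...dp[23]=5, dp[24]=6, dp[25]=6, dp[26]=7, dp[27]=7, dp[28]=8
Minimum coins for 28 = 8


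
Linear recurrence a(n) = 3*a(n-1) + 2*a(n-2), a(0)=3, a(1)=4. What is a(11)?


Build bottom-up:
...a(9)=127126, a(10)=452766, a(11)=3*452766+2*127126=1612550


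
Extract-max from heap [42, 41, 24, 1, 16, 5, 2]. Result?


Max = 42
Replace root with last, heapify down
Resulting heap: [41, 16, 24, 1, 2, 5]


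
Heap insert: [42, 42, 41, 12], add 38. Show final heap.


Append 38: [42, 42, 41, 12, 38]
Bubble up: no swaps needed
Result: [42, 42, 41, 12, 38]


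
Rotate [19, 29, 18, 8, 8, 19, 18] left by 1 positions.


Left rotate by 1: [29, 18, 8, 8, 19, 18, 19]


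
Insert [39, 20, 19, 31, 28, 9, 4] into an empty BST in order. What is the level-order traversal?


Root = 39; build tree by BST insertion.
Level-Order traversal: [39, 20, 19, 31, 9, 28, 4]


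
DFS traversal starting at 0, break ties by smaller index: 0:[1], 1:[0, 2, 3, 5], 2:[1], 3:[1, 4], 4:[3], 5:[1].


DFS stack-based: start with [0]
Visit order: [0, 1, 2, 3, 4, 5]


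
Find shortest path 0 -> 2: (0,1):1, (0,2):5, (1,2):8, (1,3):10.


Dijkstra from 0:
Distances: {0: 0, 1: 1, 2: 5, 3: 11}
Shortest distance to 2 = 5, path = [0, 2]


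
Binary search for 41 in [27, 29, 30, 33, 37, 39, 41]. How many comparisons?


Search for 41:
[0,6] mid=3 arr[3]=33
[4,6] mid=5 arr[5]=39
[6,6] mid=6 arr[6]=41
Total: 3 comparisons


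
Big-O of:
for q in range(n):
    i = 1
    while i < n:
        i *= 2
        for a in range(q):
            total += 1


Per nesting level: O(n) * O(log n) * O(n) [triangular over q] = O(n^2 log n)
Complexity: O(n^2 log n)


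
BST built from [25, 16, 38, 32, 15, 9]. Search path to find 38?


BST root = 25
Search for 38: compare at each node
Path: [25, 38]


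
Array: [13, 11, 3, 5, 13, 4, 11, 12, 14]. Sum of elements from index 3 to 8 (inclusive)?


Prefix sums: [0, 13, 24, 27, 32, 45, 49, 60, 72, 86]
Sum[3..8] = prefix[9] - prefix[3] = 86 - 27 = 59


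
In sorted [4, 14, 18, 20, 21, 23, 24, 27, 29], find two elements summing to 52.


Two pointers: lo=0, hi=8
Found pair: (23, 29) summing to 52


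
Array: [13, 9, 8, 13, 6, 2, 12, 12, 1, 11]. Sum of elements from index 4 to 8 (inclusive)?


Prefix sums: [0, 13, 22, 30, 43, 49, 51, 63, 75, 76, 87]
Sum[4..8] = prefix[9] - prefix[4] = 76 - 43 = 33


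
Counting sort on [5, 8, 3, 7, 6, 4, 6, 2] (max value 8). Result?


Count array: [0, 0, 1, 1, 1, 1, 2, 1, 1]
Reconstruct: [2, 3, 4, 5, 6, 6, 7, 8]


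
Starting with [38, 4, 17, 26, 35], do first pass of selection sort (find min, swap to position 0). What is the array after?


After one pass: [4, 38, 17, 26, 35]


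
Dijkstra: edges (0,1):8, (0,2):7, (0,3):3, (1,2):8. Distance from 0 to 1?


Dijkstra from 0:
Distances: {0: 0, 1: 8, 2: 7, 3: 3}
Shortest distance to 1 = 8, path = [0, 1]


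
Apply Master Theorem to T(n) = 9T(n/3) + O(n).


a=9, b=3, c=1. log_3(9)=2 > c=1. Case 1: O(n^log_b(a)) = O(n^2)
Complexity: O(n^2)


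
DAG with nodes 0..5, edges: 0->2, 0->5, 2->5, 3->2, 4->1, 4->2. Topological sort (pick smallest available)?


Kahn's algorithm, process smallest node first
Order: [0, 3, 4, 1, 2, 5]


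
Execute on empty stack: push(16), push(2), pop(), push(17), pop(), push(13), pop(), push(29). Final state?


push(16) -> [16]
push(2) -> [16, 2]
pop() returns 2 -> [16]
push(17) -> [16, 17]
pop() returns 17 -> [16]
push(13) -> [16, 13]
pop() returns 13 -> [16]
push(29) -> [16, 29]
Final stack (bottom to top): [16, 29]


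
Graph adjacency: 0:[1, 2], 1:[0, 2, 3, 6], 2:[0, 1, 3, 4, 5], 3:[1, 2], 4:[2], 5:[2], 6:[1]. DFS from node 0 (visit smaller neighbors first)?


DFS stack-based: start with [0]
Visit order: [0, 1, 2, 3, 4, 5, 6]


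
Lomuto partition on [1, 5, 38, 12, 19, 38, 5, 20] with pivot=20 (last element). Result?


Elements <= 20 go left of pivot.
Result: [1, 5, 12, 19, 5, 20, 38, 38], pivot at index 5


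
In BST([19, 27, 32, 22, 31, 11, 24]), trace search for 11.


BST root = 19
Search for 11: compare at each node
Path: [19, 11]


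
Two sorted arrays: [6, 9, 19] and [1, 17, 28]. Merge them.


Compare heads, take smaller each step.
Merged: [1, 6, 9, 17, 19, 28]


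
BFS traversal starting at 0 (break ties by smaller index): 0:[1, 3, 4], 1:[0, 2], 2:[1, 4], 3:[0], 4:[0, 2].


BFS queue: start with [0]
Visit order: [0, 1, 3, 4, 2]


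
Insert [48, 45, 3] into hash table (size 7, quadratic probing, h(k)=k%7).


Insertions: 48->slot 6; 45->slot 3; 3->slot 4
Table: [None, None, None, 45, 3, None, 48]


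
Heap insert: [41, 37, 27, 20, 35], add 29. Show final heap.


Append 29: [41, 37, 27, 20, 35, 29]
Bubble up: swap idx 5(29) with idx 2(27)
Result: [41, 37, 29, 20, 35, 27]


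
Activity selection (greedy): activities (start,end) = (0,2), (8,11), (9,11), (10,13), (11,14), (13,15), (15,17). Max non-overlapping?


Greedy: pick earliest-ending, then skip overlaps.
Selected (4 activities): [(0, 2), (8, 11), (11, 14), (15, 17)]


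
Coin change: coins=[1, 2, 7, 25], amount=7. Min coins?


dp[0]=0; dp[i]=1+min(dp[i-c] for c in coins)
...dp[2]=1, dp[3]=2, dp[4]=2, dp[5]=3, dp[6]=3, dp[7]=1
Minimum coins for 7 = 1


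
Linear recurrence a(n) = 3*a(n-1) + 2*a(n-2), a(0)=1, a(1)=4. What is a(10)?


Build bottom-up:
...a(8)=28642, a(9)=102010, a(10)=3*102010+2*28642=363314


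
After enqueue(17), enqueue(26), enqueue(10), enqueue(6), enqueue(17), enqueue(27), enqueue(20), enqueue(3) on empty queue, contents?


enqueue(17) -> [17]
enqueue(26) -> [17, 26]
enqueue(10) -> [17, 26, 10]
enqueue(6) -> [17, 26, 10, 6]
enqueue(17) -> [17, 26, 10, 6, 17]
enqueue(27) -> [17, 26, 10, 6, 17, 27]
enqueue(20) -> [17, 26, 10, 6, 17, 27, 20]
enqueue(3) -> [17, 26, 10, 6, 17, 27, 20, 3]
Final queue (front to back): [17, 26, 10, 6, 17, 27, 20, 3]


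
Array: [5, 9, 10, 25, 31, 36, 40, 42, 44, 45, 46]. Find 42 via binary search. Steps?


Search for 42:
[0,10] mid=5 arr[5]=36
[6,10] mid=8 arr[8]=44
[6,7] mid=6 arr[6]=40
[7,7] mid=7 arr[7]=42
Total: 4 comparisons


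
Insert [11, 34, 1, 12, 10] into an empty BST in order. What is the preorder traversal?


Root = 11; build tree by BST insertion.
Preorder traversal: [11, 1, 10, 34, 12]


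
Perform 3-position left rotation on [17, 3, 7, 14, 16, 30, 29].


Left rotate by 3: [14, 16, 30, 29, 17, 3, 7]


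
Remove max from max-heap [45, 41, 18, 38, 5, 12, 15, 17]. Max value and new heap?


Max = 45
Replace root with last, heapify down
Resulting heap: [41, 38, 18, 17, 5, 12, 15]


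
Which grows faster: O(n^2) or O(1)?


constant grows slower than quadratic
O(1) is asymptotically smaller; O(n^2) grows faster


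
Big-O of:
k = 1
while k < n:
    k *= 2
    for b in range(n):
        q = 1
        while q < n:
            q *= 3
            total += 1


Per nesting level: O(log n) * O(n) * O(log n) = O(n (log n)^2)
Complexity: O(n (log n)^2)


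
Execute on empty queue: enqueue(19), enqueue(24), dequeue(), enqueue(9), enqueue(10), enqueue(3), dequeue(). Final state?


enqueue(19) -> [19]
enqueue(24) -> [19, 24]
dequeue() returns 19 -> [24]
enqueue(9) -> [24, 9]
enqueue(10) -> [24, 9, 10]
enqueue(3) -> [24, 9, 10, 3]
dequeue() returns 24 -> [9, 10, 3]
Final queue (front to back): [9, 10, 3]


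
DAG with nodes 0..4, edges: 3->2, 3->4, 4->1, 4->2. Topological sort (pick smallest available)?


Kahn's algorithm, process smallest node first
Order: [0, 3, 4, 1, 2]


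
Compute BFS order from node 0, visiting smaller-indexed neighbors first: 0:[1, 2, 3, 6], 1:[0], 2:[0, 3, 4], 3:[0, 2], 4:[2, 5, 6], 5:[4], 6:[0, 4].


BFS queue: start with [0]
Visit order: [0, 1, 2, 3, 6, 4, 5]


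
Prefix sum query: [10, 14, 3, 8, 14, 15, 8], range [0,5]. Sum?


Prefix sums: [0, 10, 24, 27, 35, 49, 64, 72]
Sum[0..5] = prefix[6] - prefix[0] = 64 - 0 = 64


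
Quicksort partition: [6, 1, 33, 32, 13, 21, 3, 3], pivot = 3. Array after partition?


Elements <= 3 go left of pivot.
Result: [1, 3, 3, 32, 13, 21, 6, 33], pivot at index 2


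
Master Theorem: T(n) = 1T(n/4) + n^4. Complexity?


a=1, b=4, c=4. log_4(1)=0 < c=4. Case 3: O(n^c) = O(n^4)
Complexity: O(n^4)


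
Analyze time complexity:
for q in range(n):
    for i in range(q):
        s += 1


Per nesting level: O(n) * O(n) [triangular over q] = O(n^2)
Complexity: O(n^2)


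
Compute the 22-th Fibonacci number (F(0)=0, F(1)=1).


F(n)=F(n-1)+F(n-2)
...F(20)=6765, F(21)=10946, F(22)=17711


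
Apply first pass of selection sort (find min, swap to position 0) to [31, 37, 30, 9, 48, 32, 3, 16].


After one pass: [3, 37, 30, 9, 48, 32, 31, 16]


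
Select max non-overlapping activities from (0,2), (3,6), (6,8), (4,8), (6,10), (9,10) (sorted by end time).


Greedy: pick earliest-ending, then skip overlaps.
Selected (4 activities): [(0, 2), (3, 6), (6, 8), (9, 10)]


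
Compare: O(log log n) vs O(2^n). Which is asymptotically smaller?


double-logarithmic grows slower than exponential
O(log log n) is asymptotically smaller; O(2^n) grows faster


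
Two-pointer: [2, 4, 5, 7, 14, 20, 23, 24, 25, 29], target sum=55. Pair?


Two pointers: lo=0, hi=9
No pair sums to 55


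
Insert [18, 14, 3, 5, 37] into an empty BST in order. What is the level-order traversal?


Root = 18; build tree by BST insertion.
Level-Order traversal: [18, 14, 37, 3, 5]


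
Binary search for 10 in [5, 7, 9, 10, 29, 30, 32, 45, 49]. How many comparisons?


Search for 10:
[0,8] mid=4 arr[4]=29
[0,3] mid=1 arr[1]=7
[2,3] mid=2 arr[2]=9
[3,3] mid=3 arr[3]=10
Total: 4 comparisons


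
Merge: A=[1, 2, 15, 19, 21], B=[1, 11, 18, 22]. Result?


Compare heads, take smaller each step.
Merged: [1, 1, 2, 11, 15, 18, 19, 21, 22]


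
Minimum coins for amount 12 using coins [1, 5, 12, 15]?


dp[0]=0; dp[i]=1+min(dp[i-c] for c in coins)
...dp[7]=3, dp[8]=4, dp[9]=5, dp[10]=2, dp[11]=3, dp[12]=1
Minimum coins for 12 = 1


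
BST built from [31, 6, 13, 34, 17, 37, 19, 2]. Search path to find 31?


BST root = 31
Search for 31: compare at each node
Path: [31]


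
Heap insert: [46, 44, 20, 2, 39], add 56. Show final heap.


Append 56: [46, 44, 20, 2, 39, 56]
Bubble up: swap idx 5(56) with idx 2(20); swap idx 2(56) with idx 0(46)
Result: [56, 44, 46, 2, 39, 20]


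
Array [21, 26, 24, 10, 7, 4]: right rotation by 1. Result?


Right rotate by 1: [4, 21, 26, 24, 10, 7]


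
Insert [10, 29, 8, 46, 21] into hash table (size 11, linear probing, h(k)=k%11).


Insertions: 10->slot 10; 29->slot 7; 8->slot 8; 46->slot 2; 21->slot 0
Table: [21, None, 46, None, None, None, None, 29, 8, None, 10]


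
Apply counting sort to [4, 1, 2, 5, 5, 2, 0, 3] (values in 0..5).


Count array: [1, 1, 2, 1, 1, 2]
Reconstruct: [0, 1, 2, 2, 3, 4, 5, 5]


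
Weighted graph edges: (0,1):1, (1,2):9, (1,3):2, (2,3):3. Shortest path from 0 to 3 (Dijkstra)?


Dijkstra from 0:
Distances: {0: 0, 1: 1, 2: 6, 3: 3}
Shortest distance to 3 = 3, path = [0, 1, 3]


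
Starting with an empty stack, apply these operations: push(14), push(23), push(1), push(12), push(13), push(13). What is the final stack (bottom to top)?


push(14) -> [14]
push(23) -> [14, 23]
push(1) -> [14, 23, 1]
push(12) -> [14, 23, 1, 12]
push(13) -> [14, 23, 1, 12, 13]
push(13) -> [14, 23, 1, 12, 13, 13]
Final stack (bottom to top): [14, 23, 1, 12, 13, 13]


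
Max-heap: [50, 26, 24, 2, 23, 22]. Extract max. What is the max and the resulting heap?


Max = 50
Replace root with last, heapify down
Resulting heap: [26, 23, 24, 2, 22]


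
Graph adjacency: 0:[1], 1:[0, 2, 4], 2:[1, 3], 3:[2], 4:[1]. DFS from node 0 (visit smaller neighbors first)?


DFS stack-based: start with [0]
Visit order: [0, 1, 2, 3, 4]


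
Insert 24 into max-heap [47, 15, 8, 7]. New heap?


Append 24: [47, 15, 8, 7, 24]
Bubble up: swap idx 4(24) with idx 1(15)
Result: [47, 24, 8, 7, 15]


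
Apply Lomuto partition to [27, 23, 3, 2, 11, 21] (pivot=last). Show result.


Elements <= 21 go left of pivot.
Result: [3, 2, 11, 21, 27, 23], pivot at index 3


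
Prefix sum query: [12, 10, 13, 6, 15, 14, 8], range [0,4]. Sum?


Prefix sums: [0, 12, 22, 35, 41, 56, 70, 78]
Sum[0..4] = prefix[5] - prefix[0] = 56 - 0 = 56


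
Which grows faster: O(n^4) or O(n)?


linear grows slower than quartic
O(n) is asymptotically smaller; O(n^4) grows faster


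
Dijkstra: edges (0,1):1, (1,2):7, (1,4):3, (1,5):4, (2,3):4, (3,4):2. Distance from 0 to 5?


Dijkstra from 0:
Distances: {0: 0, 1: 1, 2: 8, 3: 6, 4: 4, 5: 5}
Shortest distance to 5 = 5, path = [0, 1, 5]


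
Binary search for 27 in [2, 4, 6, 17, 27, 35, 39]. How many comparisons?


Search for 27:
[0,6] mid=3 arr[3]=17
[4,6] mid=5 arr[5]=35
[4,4] mid=4 arr[4]=27
Total: 3 comparisons


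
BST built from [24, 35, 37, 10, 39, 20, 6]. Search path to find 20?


BST root = 24
Search for 20: compare at each node
Path: [24, 10, 20]


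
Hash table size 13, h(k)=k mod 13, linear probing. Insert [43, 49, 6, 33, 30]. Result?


Insertions: 43->slot 4; 49->slot 10; 6->slot 6; 33->slot 7; 30->slot 5
Table: [None, None, None, None, 43, 30, 6, 33, None, None, 49, None, None]


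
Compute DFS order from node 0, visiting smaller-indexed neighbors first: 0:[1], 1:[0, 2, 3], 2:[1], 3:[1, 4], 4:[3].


DFS stack-based: start with [0]
Visit order: [0, 1, 2, 3, 4]


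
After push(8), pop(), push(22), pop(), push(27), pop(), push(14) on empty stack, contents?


push(8) -> [8]
pop() returns 8 -> []
push(22) -> [22]
pop() returns 22 -> []
push(27) -> [27]
pop() returns 27 -> []
push(14) -> [14]
Final stack (bottom to top): [14]


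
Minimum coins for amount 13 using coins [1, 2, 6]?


dp[0]=0; dp[i]=1+min(dp[i-c] for c in coins)
...dp[8]=2, dp[9]=3, dp[10]=3, dp[11]=4, dp[12]=2, dp[13]=3
Minimum coins for 13 = 3


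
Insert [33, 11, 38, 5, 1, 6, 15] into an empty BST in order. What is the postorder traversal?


Root = 33; build tree by BST insertion.
Postorder traversal: [1, 6, 5, 15, 11, 38, 33]


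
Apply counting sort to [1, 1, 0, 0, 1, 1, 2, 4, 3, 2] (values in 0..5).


Count array: [2, 4, 2, 1, 1, 0]
Reconstruct: [0, 0, 1, 1, 1, 1, 2, 2, 3, 4]


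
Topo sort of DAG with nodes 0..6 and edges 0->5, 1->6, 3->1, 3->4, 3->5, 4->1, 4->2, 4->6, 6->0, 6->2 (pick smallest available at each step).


Kahn's algorithm, process smallest node first
Order: [3, 4, 1, 6, 0, 2, 5]


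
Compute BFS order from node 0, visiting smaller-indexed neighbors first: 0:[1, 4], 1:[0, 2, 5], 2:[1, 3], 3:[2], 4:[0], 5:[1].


BFS queue: start with [0]
Visit order: [0, 1, 4, 2, 5, 3]


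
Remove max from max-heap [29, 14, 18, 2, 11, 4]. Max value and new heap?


Max = 29
Replace root with last, heapify down
Resulting heap: [18, 14, 4, 2, 11]


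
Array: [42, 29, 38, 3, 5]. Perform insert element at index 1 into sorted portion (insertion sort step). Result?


After one pass: [29, 42, 38, 3, 5]


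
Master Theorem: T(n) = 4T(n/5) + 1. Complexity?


a=4, b=5, c=0. log_5(4)=0.861 > c=0. Case 1: O(n^log_b(a)) = O(n^0.861)
Complexity: O(n^0.861)


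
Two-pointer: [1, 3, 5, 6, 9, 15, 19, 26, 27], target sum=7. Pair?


Two pointers: lo=0, hi=8
Found pair: (1, 6) summing to 7


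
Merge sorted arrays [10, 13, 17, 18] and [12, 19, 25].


Compare heads, take smaller each step.
Merged: [10, 12, 13, 17, 18, 19, 25]


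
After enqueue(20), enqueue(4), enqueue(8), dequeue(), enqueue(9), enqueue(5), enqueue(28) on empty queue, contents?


enqueue(20) -> [20]
enqueue(4) -> [20, 4]
enqueue(8) -> [20, 4, 8]
dequeue() returns 20 -> [4, 8]
enqueue(9) -> [4, 8, 9]
enqueue(5) -> [4, 8, 9, 5]
enqueue(28) -> [4, 8, 9, 5, 28]
Final queue (front to back): [4, 8, 9, 5, 28]


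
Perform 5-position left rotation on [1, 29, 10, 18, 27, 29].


Left rotate by 5: [29, 1, 29, 10, 18, 27]


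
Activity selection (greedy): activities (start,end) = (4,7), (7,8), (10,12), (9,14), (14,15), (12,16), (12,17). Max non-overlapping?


Greedy: pick earliest-ending, then skip overlaps.
Selected (4 activities): [(4, 7), (7, 8), (10, 12), (14, 15)]


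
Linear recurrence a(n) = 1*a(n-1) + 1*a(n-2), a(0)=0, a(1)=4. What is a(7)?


Build bottom-up:
...a(5)=20, a(6)=32, a(7)=1*32+1*20=52


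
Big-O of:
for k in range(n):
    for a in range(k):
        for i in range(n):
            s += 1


Per nesting level: O(n) * O(n) [triangular over k] * O(n) = O(n^3)
Complexity: O(n^3)


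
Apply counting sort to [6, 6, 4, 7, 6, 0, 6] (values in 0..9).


Count array: [1, 0, 0, 0, 1, 0, 4, 1, 0, 0]
Reconstruct: [0, 4, 6, 6, 6, 6, 7]


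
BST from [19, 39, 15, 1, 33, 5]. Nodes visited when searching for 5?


BST root = 19
Search for 5: compare at each node
Path: [19, 15, 1, 5]


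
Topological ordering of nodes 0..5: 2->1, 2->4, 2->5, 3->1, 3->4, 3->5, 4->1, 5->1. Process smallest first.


Kahn's algorithm, process smallest node first
Order: [0, 2, 3, 4, 5, 1]


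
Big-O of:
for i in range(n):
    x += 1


Per nesting level: O(n) = O(n)
Complexity: O(n)


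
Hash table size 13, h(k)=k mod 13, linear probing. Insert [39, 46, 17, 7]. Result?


Insertions: 39->slot 0; 46->slot 7; 17->slot 4; 7->slot 8
Table: [39, None, None, None, 17, None, None, 46, 7, None, None, None, None]


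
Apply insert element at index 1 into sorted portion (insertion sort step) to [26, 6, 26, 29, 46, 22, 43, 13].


After one pass: [6, 26, 26, 29, 46, 22, 43, 13]


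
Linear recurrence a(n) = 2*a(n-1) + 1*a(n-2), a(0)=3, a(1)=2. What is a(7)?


Build bottom-up:
...a(5)=94, a(6)=227, a(7)=2*227+1*94=548


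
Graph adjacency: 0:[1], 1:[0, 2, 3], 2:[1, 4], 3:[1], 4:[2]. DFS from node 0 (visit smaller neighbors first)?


DFS stack-based: start with [0]
Visit order: [0, 1, 2, 4, 3]


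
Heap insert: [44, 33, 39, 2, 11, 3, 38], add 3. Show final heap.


Append 3: [44, 33, 39, 2, 11, 3, 38, 3]
Bubble up: swap idx 7(3) with idx 3(2)
Result: [44, 33, 39, 3, 11, 3, 38, 2]


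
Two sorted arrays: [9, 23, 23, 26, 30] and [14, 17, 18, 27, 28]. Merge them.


Compare heads, take smaller each step.
Merged: [9, 14, 17, 18, 23, 23, 26, 27, 28, 30]


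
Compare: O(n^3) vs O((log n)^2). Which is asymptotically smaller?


polylogarithmic grows slower than cubic
O((log n)^2) is asymptotically smaller; O(n^3) grows faster


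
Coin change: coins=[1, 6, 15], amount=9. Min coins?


dp[0]=0; dp[i]=1+min(dp[i-c] for c in coins)
...dp[4]=4, dp[5]=5, dp[6]=1, dp[7]=2, dp[8]=3, dp[9]=4
Minimum coins for 9 = 4


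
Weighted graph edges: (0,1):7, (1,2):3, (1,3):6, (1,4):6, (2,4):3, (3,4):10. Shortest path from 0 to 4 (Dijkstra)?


Dijkstra from 0:
Distances: {0: 0, 1: 7, 2: 10, 3: 13, 4: 13}
Shortest distance to 4 = 13, path = [0, 1, 4]
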